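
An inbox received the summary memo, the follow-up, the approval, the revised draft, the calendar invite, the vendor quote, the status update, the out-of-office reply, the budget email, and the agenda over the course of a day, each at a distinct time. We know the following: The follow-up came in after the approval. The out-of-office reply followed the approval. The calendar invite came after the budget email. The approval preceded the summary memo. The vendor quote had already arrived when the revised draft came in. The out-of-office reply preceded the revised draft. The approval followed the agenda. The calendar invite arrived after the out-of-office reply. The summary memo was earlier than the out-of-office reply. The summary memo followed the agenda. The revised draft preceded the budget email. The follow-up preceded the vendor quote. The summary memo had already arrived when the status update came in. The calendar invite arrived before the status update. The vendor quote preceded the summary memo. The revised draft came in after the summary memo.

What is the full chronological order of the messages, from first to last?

The constraints fix every adjacent pair, so only one ordering works:
the agenda → the approval → the follow-up → the vendor quote → the summary memo → the out-of-office reply → the revised draft → the budget email → the calendar invite → the status update.

the agenda, the approval, the follow-up, the vendor quote, the summary memo, the out-of-office reply, the revised draft, the budget email, the calendar invite, the status update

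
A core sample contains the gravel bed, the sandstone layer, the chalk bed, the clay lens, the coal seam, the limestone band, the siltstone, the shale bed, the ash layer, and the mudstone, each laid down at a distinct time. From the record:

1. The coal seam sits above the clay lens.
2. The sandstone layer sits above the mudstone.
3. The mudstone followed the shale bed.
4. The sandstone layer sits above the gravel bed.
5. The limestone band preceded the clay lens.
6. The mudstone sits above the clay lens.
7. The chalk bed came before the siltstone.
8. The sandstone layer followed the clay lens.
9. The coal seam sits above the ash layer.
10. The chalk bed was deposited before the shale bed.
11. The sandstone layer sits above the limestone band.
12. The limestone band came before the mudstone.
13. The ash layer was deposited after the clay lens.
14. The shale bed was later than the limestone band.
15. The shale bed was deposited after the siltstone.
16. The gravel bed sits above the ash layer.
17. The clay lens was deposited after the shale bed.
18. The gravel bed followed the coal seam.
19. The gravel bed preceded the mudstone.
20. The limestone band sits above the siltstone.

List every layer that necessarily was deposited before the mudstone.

the ash layer, the chalk bed, the clay lens, the coal seam, the gravel bed, the limestone band, the shale bed, the siltstone

Directly stated before the mudstone: the clay lens, the gravel bed, the limestone band, and the shale bed.
The ash layer reaches the mudstone via the ash layer → the gravel bed → the mudstone.
The chalk bed reaches the mudstone via the chalk bed → the shale bed → the mudstone.
The coal seam reaches the mudstone via the coal seam → the gravel bed → the mudstone.
Likewise the siltstone reaches the mudstone by chaining the stated constraints.
No chain forces the sandstone layer ahead of the mudstone.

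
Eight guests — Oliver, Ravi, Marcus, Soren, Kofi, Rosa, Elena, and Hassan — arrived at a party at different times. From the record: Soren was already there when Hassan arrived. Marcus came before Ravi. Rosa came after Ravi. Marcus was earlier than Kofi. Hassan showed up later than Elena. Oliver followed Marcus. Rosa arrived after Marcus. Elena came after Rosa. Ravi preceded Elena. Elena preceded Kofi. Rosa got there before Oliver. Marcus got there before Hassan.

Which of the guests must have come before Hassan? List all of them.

Directly stated before Hassan: Elena, Marcus, and Soren.
Ravi reaches Hassan via Ravi → Elena → Hassan.
Rosa reaches Hassan via Rosa → Elena → Hassan.

Elena, Marcus, Ravi, Rosa, Soren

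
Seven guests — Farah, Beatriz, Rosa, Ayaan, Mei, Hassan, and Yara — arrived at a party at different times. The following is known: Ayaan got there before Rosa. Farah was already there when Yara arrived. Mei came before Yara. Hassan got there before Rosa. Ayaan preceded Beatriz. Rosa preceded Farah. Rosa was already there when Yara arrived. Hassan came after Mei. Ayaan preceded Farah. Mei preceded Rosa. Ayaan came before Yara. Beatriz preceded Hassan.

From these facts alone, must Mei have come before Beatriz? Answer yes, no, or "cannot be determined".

cannot be determined

No chain of stated constraints runs from Mei to Beatriz, and none runs from Beatriz to Mei either.
So the relative order of Mei and Beatriz is not fixed by the given facts.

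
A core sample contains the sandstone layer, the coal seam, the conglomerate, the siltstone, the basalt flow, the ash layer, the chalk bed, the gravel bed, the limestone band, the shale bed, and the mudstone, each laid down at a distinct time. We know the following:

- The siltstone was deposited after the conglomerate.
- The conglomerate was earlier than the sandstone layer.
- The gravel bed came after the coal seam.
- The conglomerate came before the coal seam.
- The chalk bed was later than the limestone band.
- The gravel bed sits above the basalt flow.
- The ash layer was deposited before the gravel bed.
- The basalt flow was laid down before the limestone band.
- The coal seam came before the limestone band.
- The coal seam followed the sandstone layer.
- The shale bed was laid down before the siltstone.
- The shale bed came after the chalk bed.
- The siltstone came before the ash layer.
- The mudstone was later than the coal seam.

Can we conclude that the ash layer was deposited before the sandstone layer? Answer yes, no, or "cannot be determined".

no

Tracing the constraints gives the sandstone layer → the coal seam → the limestone band → the chalk bed → the shale bed → the siltstone → the ash layer, so the sandstone layer must come before the ash layer.
That means the ash layer cannot be before the sandstone layer.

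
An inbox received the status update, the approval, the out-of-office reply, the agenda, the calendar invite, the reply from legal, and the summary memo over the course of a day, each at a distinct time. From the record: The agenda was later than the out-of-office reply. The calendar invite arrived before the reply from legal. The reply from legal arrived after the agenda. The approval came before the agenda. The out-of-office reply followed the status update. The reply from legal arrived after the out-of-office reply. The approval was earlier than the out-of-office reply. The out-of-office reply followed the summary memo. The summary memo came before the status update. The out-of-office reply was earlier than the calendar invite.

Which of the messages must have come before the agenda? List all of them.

Directly stated before the agenda: the approval and the out-of-office reply.
The status update reaches the agenda via the status update → the out-of-office reply → the agenda.
The summary memo reaches the agenda via the summary memo → the out-of-office reply → the agenda.

the approval, the out-of-office reply, the status update, the summary memo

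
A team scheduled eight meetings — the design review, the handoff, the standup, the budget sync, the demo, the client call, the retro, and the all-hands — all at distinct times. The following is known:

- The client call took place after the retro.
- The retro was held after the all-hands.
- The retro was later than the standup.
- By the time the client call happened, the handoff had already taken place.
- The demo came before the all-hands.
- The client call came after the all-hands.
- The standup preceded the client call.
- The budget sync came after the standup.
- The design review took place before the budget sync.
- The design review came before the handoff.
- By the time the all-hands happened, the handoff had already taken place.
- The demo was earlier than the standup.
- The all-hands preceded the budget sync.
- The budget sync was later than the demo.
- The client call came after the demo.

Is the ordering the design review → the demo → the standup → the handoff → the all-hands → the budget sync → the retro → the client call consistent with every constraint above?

yes

Check each stated constraint against the proposed order — e.g. the design review is ahead of the budget sync; the demo is ahead of the client call. Every pair is in the required order; nothing is violated.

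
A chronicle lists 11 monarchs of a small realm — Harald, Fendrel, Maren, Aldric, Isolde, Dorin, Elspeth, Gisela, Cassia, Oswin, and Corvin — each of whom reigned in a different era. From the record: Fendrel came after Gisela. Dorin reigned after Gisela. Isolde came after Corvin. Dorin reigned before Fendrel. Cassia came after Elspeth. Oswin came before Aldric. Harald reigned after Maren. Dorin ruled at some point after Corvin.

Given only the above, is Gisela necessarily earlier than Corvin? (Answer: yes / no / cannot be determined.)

No chain of stated constraints runs from Gisela to Corvin, and none runs from Corvin to Gisela either.
So the relative order of Gisela and Corvin is not fixed by the given facts.

cannot be determined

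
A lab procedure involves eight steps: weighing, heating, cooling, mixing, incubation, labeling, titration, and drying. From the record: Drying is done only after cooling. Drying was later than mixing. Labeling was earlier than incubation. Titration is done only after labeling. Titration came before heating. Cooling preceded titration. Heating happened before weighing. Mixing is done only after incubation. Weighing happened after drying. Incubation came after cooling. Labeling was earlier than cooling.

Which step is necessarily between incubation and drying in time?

mixing

Tracing the constraints gives incubation → mixing → drying, so mixing sits after incubation and before drying.
No other step is forced both after incubation and before drying.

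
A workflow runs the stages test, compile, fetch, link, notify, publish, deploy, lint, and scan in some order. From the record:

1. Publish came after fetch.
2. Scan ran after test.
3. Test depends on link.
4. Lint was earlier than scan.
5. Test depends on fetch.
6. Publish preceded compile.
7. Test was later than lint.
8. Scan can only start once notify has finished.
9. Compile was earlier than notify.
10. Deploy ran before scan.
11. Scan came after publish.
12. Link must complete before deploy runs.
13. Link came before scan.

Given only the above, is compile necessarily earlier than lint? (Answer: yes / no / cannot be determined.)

No chain of stated constraints runs from compile to lint, and none runs from lint to compile either.
So the relative order of compile and lint is not fixed by the given facts.

cannot be determined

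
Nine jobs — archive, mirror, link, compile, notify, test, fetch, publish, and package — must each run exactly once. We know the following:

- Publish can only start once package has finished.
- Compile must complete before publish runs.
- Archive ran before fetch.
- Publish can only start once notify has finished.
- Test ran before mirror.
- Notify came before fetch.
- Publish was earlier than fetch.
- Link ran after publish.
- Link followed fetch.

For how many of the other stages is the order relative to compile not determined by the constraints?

Forced after compile: fetch, link, and publish.
That leaves archive, mirror, notify, package, and test with no forced order relative to compile — 5.

5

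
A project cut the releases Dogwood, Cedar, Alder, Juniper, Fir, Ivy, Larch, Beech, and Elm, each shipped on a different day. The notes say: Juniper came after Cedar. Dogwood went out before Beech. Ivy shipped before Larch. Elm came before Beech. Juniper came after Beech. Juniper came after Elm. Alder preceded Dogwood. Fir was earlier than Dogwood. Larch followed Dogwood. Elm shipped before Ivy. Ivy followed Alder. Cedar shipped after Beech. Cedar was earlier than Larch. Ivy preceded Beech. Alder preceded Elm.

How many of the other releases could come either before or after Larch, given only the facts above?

1

Forced before Larch: Alder, Beech, Cedar, Dogwood, Elm, Fir, and Ivy.
That leaves Juniper with no forced order relative to Larch — 1.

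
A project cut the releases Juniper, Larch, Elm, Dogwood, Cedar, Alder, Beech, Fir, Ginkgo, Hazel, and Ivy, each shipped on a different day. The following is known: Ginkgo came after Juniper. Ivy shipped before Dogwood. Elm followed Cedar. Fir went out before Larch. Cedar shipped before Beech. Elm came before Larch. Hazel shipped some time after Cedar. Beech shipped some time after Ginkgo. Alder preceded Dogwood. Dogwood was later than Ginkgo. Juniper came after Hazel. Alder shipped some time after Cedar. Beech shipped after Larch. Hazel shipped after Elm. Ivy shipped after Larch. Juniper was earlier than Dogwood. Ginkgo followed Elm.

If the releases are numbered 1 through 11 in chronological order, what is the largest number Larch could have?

8

Larch must come before Beech, Dogwood, and Ivy — 3 releases forced after it.
Everything else can be placed before Larch in some valid order, so Larch can sit as late as position 11 − 3 = 8.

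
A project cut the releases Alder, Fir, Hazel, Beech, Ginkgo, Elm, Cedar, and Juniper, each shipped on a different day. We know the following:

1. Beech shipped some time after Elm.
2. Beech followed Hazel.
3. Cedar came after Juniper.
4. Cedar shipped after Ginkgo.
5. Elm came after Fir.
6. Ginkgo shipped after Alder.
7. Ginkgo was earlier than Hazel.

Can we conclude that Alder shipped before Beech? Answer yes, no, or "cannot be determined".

Chain the constraints: Alder → Ginkgo → Hazel → Beech. Each link is directly stated, so Alder comes before Beech.

yes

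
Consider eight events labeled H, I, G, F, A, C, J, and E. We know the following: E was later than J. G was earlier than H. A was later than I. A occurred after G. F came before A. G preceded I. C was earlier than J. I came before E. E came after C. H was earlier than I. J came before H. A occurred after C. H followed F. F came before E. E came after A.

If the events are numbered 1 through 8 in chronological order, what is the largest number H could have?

5

H must come before A, E, and I — 3 events forced after it.
Everything else can be placed before H in some valid order, so H can sit as late as position 8 − 3 = 5.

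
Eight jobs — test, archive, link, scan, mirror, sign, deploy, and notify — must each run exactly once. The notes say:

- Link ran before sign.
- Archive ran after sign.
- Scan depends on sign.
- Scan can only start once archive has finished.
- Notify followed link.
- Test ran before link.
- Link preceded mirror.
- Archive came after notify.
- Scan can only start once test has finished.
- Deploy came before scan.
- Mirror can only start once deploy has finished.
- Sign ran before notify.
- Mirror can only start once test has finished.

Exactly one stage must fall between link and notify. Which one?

Tracing the constraints gives link → sign → notify, so sign sits after link and before notify.
No other stage is forced both after link and before notify.

sign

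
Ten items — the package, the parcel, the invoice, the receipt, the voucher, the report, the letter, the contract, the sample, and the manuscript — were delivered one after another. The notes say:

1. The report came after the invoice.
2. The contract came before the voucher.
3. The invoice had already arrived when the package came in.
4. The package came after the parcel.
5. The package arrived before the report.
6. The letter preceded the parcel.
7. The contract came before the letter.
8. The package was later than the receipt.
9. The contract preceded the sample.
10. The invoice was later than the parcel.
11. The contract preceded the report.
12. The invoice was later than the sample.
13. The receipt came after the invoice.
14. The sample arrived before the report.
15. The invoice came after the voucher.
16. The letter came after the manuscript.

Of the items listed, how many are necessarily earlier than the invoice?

Directly stated before the invoice: the parcel, the sample, and the voucher.
The contract reaches the invoice via the contract → the voucher → the invoice.
The letter reaches the invoice via the letter → the parcel → the invoice.
The manuscript reaches the invoice via the manuscript → the letter → the parcel → the invoice.
No chain forces the package (or any of the others) ahead of the invoice.
That's the contract, the letter, the manuscript, the parcel, the sample, and the voucher — 6 in all.

6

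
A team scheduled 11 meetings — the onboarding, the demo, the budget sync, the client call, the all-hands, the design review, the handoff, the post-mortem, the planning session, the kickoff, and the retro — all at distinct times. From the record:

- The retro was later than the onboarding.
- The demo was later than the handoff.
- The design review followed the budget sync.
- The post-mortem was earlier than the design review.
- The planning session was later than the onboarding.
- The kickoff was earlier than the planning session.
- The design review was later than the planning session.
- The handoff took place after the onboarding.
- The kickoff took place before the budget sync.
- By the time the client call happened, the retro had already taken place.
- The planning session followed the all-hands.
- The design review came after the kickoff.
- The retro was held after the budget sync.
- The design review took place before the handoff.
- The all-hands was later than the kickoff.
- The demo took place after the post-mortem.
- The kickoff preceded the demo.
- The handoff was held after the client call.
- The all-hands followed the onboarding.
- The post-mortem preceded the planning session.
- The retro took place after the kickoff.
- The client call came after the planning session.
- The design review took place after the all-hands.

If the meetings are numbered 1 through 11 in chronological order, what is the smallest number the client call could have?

The all-hands, the budget sync, the kickoff, the onboarding, the planning session, the post-mortem, and the retro must all come before the client call — 7 forced predecessors.
Nothing else is forced ahead of the client call, so its earliest slot is position 7 + 1 = 8.

8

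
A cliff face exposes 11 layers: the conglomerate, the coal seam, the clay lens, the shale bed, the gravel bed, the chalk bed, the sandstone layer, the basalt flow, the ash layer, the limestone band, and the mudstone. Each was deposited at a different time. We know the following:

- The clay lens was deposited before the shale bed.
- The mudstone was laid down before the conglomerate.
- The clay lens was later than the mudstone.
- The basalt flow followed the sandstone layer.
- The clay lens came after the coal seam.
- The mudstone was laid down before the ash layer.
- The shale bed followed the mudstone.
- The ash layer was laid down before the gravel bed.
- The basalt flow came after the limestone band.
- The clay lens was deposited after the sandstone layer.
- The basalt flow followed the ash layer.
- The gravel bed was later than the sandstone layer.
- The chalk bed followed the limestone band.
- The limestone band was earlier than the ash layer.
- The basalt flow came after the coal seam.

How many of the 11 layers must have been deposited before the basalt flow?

Directly stated before the basalt flow: the ash layer, the coal seam, the limestone band, and the sandstone layer.
The mudstone reaches the basalt flow via the mudstone → the ash layer → the basalt flow.
No chain forces the clay lens (or any of the others) ahead of the basalt flow.
That's the ash layer, the coal seam, the limestone band, the mudstone, and the sandstone layer — 5 in all.

5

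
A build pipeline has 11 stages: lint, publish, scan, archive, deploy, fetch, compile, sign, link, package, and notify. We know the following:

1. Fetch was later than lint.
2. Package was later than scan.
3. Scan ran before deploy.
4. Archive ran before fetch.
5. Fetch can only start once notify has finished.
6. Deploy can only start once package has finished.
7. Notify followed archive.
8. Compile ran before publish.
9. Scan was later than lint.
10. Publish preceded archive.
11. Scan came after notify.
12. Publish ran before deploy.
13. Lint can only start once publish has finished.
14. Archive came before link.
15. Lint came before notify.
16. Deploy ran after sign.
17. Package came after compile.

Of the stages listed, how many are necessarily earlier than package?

6

Directly stated before package: compile and scan.
Archive reaches package via archive → notify → scan → package.
Lint reaches package via lint → scan → package.
Notify reaches package via notify → scan → package.
Likewise publish reaches package by chaining the stated constraints.
No chain forces link (or any of the others) ahead of package.
That's archive, compile, lint, notify, publish, and scan — 6 in all.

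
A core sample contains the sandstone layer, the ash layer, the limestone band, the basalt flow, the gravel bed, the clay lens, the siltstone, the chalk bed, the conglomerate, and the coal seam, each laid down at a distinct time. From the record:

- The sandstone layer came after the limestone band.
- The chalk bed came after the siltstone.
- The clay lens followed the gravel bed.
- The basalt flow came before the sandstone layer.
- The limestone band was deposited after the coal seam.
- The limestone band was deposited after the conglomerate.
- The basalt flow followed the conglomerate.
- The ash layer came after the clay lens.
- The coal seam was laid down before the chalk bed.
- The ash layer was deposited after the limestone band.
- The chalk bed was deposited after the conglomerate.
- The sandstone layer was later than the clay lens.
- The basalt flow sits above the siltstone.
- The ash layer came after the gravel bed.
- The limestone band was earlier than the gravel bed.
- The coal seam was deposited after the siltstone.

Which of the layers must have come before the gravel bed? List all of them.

Directly stated before the gravel bed: the limestone band.
The coal seam reaches the gravel bed via the coal seam → the limestone band → the gravel bed.
The conglomerate reaches the gravel bed via the conglomerate → the limestone band → the gravel bed.
The siltstone reaches the gravel bed via the siltstone → the coal seam → the limestone band → the gravel bed.

the coal seam, the conglomerate, the limestone band, the siltstone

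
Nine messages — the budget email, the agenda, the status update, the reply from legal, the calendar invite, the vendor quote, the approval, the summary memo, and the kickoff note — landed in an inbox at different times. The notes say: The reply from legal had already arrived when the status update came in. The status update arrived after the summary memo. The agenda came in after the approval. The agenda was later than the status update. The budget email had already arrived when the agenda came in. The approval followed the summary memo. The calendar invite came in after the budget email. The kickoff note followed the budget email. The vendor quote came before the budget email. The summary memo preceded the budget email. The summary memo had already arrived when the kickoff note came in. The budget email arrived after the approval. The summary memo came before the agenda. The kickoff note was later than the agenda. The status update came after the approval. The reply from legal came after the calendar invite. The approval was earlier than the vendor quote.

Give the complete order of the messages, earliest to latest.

the summary memo, the approval, the vendor quote, the budget email, the calendar invite, the reply from legal, the status update, the agenda, the kickoff note

The constraints fix every adjacent pair, so only one ordering works:
the summary memo → the approval → the vendor quote → the budget email → the calendar invite → the reply from legal → the status update → the agenda → the kickoff note.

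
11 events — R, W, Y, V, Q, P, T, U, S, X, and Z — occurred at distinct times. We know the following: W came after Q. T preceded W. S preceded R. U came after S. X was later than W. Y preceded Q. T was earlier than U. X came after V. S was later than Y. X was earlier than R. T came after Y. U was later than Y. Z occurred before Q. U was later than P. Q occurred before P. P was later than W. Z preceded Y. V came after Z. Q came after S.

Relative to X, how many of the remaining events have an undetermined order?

2

Forced before X: Q, S, T, V, W, Y, and Z; forced after X: R.
That leaves P and U with no forced order relative to X — 2.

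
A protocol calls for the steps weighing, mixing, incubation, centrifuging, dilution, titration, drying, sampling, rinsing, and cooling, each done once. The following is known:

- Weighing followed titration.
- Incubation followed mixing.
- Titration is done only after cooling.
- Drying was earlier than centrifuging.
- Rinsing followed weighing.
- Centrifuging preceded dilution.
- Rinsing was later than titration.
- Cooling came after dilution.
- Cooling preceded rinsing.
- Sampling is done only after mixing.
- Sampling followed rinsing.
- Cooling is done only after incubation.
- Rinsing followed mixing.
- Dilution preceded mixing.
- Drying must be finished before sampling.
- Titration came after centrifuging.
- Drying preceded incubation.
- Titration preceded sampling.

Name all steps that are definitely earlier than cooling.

Directly stated before cooling: dilution and incubation.
Centrifuging reaches cooling via centrifuging → dilution → cooling.
Drying reaches cooling via drying → incubation → cooling.
Mixing reaches cooling via mixing → incubation → cooling.
No chain forces titration (or any of the others) ahead of cooling.

centrifuging, dilution, drying, incubation, mixing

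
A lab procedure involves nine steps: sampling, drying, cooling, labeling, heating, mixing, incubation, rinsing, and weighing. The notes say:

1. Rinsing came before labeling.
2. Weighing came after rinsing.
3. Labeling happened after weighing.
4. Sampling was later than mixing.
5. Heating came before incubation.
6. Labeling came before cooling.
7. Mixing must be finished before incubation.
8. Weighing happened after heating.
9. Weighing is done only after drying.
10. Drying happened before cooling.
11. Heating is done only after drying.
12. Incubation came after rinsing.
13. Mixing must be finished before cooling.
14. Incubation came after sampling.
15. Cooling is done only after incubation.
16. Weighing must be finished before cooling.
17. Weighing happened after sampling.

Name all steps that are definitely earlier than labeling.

drying, heating, mixing, rinsing, sampling, weighing

Directly stated before labeling: rinsing and weighing.
Drying reaches labeling via drying → weighing → labeling.
Heating reaches labeling via heating → weighing → labeling.
Mixing reaches labeling via mixing → sampling → weighing → labeling.
Likewise sampling reaches labeling by chaining the stated constraints.
No chain forces cooling (or any of the others) ahead of labeling.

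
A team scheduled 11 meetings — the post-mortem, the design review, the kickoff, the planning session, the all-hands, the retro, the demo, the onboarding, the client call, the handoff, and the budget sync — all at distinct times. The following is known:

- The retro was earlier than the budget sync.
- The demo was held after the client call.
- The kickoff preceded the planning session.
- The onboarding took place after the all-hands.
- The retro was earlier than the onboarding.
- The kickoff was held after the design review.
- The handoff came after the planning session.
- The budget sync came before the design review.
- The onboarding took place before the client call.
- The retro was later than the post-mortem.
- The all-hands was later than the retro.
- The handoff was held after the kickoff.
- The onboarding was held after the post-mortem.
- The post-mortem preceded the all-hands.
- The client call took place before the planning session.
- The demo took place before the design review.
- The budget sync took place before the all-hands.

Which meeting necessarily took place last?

Every other meeting has a chain of constraints placing it before the handoff, so the handoff is last.

the handoff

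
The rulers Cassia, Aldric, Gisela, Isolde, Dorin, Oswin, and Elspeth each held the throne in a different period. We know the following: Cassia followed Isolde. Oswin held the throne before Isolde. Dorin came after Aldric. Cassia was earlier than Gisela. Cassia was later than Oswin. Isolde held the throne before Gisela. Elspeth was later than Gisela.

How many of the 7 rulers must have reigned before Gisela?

Directly stated before Gisela: Cassia and Isolde.
Oswin reaches Gisela via Oswin → Isolde → Gisela.
That's Cassia, Isolde, and Oswin — 3 in all.

3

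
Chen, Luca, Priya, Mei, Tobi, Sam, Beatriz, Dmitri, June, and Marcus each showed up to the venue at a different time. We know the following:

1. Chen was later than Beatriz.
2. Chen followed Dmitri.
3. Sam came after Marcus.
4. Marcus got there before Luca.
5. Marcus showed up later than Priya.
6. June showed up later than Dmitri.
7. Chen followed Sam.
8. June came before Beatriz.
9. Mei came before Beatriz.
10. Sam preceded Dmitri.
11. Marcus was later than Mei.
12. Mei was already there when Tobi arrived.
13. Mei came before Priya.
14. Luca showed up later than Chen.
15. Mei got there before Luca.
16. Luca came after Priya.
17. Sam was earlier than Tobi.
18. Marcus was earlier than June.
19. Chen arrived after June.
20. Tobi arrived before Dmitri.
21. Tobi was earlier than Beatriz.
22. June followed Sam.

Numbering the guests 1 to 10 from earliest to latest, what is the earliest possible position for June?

7

Dmitri, Marcus, Mei, Priya, Sam, and Tobi must all come before June — 6 forced predecessors.
Nothing else is forced ahead of June, so their earliest slot is position 6 + 1 = 7.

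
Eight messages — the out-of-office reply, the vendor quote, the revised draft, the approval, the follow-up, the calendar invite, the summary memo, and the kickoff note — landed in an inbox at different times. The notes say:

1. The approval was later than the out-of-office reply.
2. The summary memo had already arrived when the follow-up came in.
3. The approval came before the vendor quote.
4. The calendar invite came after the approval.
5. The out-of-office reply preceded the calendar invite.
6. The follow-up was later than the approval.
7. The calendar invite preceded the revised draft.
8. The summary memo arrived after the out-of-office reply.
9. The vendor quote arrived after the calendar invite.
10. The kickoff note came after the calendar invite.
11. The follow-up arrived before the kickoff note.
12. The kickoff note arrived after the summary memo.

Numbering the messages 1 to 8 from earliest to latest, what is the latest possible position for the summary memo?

6

The summary memo must come before the follow-up and the kickoff note — 2 messages forced after it.
Everything else can be placed before the summary memo in some valid order, so the summary memo can sit as late as position 8 − 2 = 6.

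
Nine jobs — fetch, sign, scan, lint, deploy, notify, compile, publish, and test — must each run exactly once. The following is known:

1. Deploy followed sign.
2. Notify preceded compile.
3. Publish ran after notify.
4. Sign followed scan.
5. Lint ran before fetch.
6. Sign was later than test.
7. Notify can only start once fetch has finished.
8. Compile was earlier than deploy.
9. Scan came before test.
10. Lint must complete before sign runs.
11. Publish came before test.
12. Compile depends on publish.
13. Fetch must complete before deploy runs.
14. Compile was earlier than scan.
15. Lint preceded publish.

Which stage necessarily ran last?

Every other stage has a chain of constraints placing it before deploy, so deploy is last.

deploy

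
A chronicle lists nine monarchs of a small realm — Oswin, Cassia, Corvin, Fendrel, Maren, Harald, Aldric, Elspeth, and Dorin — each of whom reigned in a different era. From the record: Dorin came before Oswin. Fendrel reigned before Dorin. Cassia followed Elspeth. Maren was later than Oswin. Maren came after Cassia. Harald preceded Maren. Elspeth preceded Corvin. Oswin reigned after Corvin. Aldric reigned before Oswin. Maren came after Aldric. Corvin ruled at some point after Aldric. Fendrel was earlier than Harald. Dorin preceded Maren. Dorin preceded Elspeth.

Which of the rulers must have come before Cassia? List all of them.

Directly stated before Cassia: Elspeth.
Dorin reaches Cassia via Dorin → Elspeth → Cassia.
Fendrel reaches Cassia via Fendrel → Dorin → Elspeth → Cassia.

Dorin, Elspeth, Fendrel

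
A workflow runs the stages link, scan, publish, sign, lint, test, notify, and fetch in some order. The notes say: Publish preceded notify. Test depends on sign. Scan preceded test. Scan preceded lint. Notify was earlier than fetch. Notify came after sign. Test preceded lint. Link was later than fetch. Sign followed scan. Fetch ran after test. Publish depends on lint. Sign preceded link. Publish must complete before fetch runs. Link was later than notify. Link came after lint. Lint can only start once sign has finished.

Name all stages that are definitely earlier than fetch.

lint, notify, publish, scan, sign, test

Directly stated before fetch: notify, publish, and test.
Lint reaches fetch via lint → publish → fetch.
Scan reaches fetch via scan → test → fetch.
Sign reaches fetch via sign → notify → fetch.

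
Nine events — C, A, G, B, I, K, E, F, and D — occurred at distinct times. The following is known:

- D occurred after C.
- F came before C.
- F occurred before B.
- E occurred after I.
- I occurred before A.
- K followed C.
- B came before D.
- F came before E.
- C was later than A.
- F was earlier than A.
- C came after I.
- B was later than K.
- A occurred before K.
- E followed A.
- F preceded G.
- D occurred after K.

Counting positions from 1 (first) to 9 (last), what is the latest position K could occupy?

7

K must come before B and D — 2 events forced after it.
Everything else can be placed before K in some valid order, so K can sit as late as position 9 − 2 = 7.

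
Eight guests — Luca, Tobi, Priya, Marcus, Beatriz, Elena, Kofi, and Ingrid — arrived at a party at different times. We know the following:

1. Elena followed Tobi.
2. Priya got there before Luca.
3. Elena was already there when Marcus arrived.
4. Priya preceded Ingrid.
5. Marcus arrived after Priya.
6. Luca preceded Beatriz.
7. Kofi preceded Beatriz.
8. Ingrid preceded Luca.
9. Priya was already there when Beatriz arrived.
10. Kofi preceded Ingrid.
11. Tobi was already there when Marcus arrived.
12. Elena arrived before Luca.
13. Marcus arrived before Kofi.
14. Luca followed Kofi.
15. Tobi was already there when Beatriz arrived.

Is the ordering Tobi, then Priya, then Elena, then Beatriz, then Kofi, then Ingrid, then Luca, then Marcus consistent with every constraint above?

The constraints require Luca before Beatriz, but in the proposed sequence Beatriz appears ahead of Luca. That one violation is enough.

no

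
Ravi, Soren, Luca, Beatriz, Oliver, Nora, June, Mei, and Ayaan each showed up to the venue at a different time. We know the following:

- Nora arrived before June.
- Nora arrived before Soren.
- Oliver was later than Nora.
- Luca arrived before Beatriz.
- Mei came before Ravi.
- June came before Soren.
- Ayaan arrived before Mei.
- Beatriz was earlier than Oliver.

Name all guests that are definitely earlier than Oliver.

Directly stated before Oliver: Beatriz and Nora.
Luca reaches Oliver via Luca → Beatriz → Oliver.

Beatriz, Luca, Nora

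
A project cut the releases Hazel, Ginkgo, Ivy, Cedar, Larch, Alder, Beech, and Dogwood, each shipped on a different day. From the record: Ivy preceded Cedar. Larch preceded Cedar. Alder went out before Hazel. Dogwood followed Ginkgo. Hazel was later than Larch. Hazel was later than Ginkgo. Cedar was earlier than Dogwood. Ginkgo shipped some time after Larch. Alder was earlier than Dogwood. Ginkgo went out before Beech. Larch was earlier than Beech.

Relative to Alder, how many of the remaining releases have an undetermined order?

Forced after Alder: Dogwood and Hazel.
That leaves Beech, Cedar, Ginkgo, Ivy, and Larch with no forced order relative to Alder — 5.

5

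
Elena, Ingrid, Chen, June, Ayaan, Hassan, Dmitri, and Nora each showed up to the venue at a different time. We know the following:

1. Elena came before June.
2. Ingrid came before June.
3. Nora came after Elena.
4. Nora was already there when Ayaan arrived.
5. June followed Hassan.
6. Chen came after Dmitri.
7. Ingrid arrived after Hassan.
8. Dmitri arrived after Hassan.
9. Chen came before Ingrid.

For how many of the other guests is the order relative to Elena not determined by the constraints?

Forced after Elena: Ayaan, June, and Nora.
That leaves Chen, Dmitri, Hassan, and Ingrid with no forced order relative to Elena — 4.

4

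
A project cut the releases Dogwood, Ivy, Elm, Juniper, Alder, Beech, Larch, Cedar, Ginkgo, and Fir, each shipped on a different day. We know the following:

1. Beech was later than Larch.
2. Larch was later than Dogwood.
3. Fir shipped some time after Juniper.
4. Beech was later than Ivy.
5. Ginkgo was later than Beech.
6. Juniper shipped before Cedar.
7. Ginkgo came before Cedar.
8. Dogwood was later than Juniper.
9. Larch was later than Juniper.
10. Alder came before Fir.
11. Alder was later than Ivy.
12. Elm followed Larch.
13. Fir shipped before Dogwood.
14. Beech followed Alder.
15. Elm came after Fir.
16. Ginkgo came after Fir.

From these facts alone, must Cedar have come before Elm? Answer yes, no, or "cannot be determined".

No chain of stated constraints runs from Cedar to Elm, and none runs from Elm to Cedar either.
So the relative order of Cedar and Elm is not fixed by the given facts.

cannot be determined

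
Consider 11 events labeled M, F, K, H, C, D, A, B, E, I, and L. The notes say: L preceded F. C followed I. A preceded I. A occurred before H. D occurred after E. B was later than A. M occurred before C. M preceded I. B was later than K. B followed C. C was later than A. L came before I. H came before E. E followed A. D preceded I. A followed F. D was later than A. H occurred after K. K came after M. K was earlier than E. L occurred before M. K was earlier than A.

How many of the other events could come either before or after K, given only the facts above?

1

Forced before K: L and M; forced after K: A, B, C, D, E, H, and I.
That leaves F with no forced order relative to K — 1.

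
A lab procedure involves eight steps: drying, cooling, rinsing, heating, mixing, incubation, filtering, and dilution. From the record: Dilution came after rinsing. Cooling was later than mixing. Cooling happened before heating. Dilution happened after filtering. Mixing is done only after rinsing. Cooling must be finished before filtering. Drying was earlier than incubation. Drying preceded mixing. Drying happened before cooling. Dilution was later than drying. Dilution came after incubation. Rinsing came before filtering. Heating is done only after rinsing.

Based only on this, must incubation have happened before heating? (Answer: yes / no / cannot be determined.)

cannot be determined

No chain of stated constraints runs from incubation to heating, and none runs from heating to incubation either.
So the relative order of incubation and heating is not fixed by the given facts.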